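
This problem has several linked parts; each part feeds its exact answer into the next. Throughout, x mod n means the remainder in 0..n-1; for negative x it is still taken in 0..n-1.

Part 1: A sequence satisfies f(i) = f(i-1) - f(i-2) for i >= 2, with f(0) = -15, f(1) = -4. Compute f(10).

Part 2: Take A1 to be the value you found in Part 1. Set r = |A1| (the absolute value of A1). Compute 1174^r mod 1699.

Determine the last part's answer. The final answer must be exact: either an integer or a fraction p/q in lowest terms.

Part 1: f(2) = 1*(-4) - 1*(-15) = 11; iterating: f(2)=11, f(3)=15, f(4)=4, f(5)=-11, f(6)=-15, f(7)=-4, f(8)=11, f(9)=15, f(10)=4; answer 4
Part 2: A1 = 4; r = 4; squarings mod 1699: 1174^1=1174, 1174^2=387, 1174^4=257; 1174^4 = 1174^4 = 257 (mod 1699); answer 257

257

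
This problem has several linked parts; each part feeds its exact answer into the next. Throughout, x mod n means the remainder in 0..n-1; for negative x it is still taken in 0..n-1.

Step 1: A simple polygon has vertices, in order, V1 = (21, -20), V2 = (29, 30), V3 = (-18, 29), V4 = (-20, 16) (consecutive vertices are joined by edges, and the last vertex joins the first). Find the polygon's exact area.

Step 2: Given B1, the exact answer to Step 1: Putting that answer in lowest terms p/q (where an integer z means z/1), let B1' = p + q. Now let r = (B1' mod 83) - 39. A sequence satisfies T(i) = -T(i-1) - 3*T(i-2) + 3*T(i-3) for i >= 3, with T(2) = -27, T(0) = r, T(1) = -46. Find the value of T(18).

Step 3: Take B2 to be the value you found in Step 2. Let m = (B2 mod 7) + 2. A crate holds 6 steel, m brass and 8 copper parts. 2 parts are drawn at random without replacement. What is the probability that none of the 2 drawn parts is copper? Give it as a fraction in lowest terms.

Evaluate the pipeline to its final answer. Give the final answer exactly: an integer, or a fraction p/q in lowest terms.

33/95

Step 1: cross terms: (21*30 - 29*-20)=1210, (29*29 - -18*30)=1381, (-18*16 - -20*29)=292, (-20*-20 - 21*16)=64; twice the area = |2947| = 2947; area = 2947/2; answer 2947/2
Step 2: B1 = 2947/2; threaded value p + q = 2949; r = 5; T(3) = -1*(-27) - 3*(-46) + 3*(5) = 180; iterating: T(3)=180, T(4)=-237, T(5)=-384, T(6)=1635, T(7)=-1194, T(8)=-4863, T(9)=13350, T(10)=-2343, T(11)=-52296, T(12)=99375, T(13)=50484, T(14)=-505497, T(15)=652170, T(16)=1015773, T(17)=-4488774, T(18)=3397965; answer 3397965
Step 3: B2 = 3397965; m = 6; total draws C(20,2) = 190; favorable C(12,2) = 66; P = 33/95; answer 33/95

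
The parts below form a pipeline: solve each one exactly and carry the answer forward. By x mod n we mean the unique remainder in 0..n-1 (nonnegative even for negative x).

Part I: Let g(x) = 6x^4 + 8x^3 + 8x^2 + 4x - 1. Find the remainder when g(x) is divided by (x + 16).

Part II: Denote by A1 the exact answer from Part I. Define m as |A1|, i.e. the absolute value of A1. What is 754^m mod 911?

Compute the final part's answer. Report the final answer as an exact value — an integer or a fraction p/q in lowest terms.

277

Part I: remainder = value at the root: 6*(-16)^4 + 8*(-16)^3 + 8*(-16)^2 + 4*(-16)^1 - 1 = (393216) + (-32768) + (2048) + (-64) + (-1) = 362431; answer 362431
Part II: A1 = 362431; m = 362431; squarings mod 911: 754^1=754, 754^2=52, 754^4=882, 754^8=841, 754^16=345, 754^32=595, 754^64=557, 754^128=509, 754^256=357, 754^512=820, 754^1024=82, 754^2048=347, 754^4096=157, 754^8192=52, 754^16384=882, 754^32768=841, 754^65536=345, 754^131072=595, 754^262144=557; 754^362431 = 754^1 * 754^2 * 754^4 * 754^8 * 754^16 * 754^32 * 754^128 * 754^256 * 754^512 * 754^1024 * 754^32768 * 754^65536 * 754^262144 = 277 (mod 911); answer 277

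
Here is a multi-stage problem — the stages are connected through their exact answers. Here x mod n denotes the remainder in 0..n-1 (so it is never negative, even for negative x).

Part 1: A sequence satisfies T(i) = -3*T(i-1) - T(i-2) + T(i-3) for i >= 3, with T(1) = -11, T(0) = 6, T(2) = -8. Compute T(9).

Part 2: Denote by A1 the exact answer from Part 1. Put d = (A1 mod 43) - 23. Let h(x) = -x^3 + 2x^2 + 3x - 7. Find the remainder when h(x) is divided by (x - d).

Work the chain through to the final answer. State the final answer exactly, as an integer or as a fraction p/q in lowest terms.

-1063

Part 1: T(3) = -3*(-8) - 1*(-11) + 1*(6) = 41; iterating: T(3)=41, T(4)=-126, T(5)=329, T(6)=-820, T(7)=2005, T(8)=-4866, T(9)=11773; answer 11773
Part 2: A1 = 11773; d = 11; remainder = value at the root: -1*(11)^3 + 2*(11)^2 + 3*(11)^1 - 7 = (-1331) + (242) + (33) + (-7) = -1063; answer -1063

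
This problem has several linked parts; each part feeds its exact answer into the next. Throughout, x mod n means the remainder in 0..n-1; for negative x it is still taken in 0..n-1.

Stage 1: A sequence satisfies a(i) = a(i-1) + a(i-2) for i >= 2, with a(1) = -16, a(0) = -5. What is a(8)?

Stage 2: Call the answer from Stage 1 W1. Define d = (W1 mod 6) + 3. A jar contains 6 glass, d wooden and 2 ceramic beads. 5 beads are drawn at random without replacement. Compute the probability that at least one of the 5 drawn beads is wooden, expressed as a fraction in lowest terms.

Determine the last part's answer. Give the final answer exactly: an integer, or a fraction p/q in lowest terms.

Stage 1: a(2) = 1*(-16) + 1*(-5) = -21; iterating: a(2)=-21, a(3)=-37, a(4)=-58, a(5)=-95, a(6)=-153, a(7)=-248, a(8)=-401; answer -401
Stage 2: W1 = -401; d = 4; total draws C(12,5) = 792; complement C(8,5) = 56; favorable 792 - 56 = 736; P = 92/99; answer 92/99

92/99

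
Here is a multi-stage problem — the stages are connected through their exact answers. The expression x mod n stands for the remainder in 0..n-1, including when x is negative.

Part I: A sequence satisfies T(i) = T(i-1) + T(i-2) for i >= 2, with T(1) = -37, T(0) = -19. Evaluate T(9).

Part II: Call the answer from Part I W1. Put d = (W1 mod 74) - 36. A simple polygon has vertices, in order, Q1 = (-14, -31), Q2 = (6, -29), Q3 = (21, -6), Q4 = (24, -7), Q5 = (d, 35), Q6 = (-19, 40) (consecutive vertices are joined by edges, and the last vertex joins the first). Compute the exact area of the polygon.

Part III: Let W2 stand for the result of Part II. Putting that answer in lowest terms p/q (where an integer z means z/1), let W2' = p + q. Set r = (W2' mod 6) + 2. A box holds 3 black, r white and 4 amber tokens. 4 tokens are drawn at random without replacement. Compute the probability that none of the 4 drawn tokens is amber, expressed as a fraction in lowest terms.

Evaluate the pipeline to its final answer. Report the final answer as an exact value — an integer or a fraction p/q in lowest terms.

30/143

Part I: T(2) = 1*(-37) + 1*(-19) = -56; iterating: T(2)=-56, T(3)=-93, T(4)=-149, T(5)=-242, T(6)=-391, T(7)=-633, T(8)=-1024, T(9)=-1657; answer -1657
Part II: W1 = -1657; d = 9; cross terms: (-14*-29 - 6*-31)=592, (6*-6 - 21*-29)=573, (21*-7 - 24*-6)=-3, (24*35 - 9*-7)=903, (9*40 - -19*35)=1025, (-19*-31 - -14*40)=1149; twice the area = |4239| = 4239; area = 4239/2; answer 4239/2
Part III: W2 = 4239/2; threaded value p + q = 4241; r = 7; total draws C(14,4) = 1001; favorable C(10,4) = 210; P = 30/143; answer 30/143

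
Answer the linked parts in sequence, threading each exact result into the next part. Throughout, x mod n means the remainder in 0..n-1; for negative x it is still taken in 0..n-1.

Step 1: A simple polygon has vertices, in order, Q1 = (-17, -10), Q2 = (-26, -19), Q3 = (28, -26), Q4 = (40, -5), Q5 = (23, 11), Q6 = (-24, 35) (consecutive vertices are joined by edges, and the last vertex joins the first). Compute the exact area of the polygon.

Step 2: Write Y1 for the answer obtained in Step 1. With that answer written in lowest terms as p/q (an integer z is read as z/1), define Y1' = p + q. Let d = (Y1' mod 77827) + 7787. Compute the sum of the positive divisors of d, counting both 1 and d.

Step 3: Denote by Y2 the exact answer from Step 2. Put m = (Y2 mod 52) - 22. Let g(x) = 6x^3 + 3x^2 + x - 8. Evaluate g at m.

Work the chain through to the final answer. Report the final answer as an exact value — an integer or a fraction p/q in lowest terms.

Step 1: cross terms: (-17*-19 - -26*-10)=63, (-26*-26 - 28*-19)=1208, (28*-5 - 40*-26)=900, (40*11 - 23*-5)=555, (23*35 - -24*11)=1069, (-24*-10 - -17*35)=835; twice the area = |4630| = 4630; area = 2315; answer 2315
Step 2: Y1 = 2315; threaded value p + q = 2316; d = 10103; 10103 is prime, so its only divisors are 1 and 10103; sigma = 1 + 10103 = 10104; answer 10104
Step 3: Y2 = 10104; m = -6; 6*(-6)^3 + 3*(-6)^2 + 1*(-6)^1 - 8 = (-1296) + (108) + (-6) + (-8) = -1202; answer -1202

-1202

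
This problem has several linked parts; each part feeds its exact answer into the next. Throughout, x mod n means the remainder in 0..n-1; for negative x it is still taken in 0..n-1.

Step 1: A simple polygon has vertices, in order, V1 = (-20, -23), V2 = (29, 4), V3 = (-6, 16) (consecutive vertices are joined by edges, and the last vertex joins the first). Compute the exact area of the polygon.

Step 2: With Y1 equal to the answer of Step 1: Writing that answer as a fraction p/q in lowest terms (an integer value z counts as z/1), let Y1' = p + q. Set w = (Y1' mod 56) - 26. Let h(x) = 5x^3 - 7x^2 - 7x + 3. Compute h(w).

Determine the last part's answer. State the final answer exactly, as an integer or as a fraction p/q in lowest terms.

Step 1: cross terms: (-20*4 - 29*-23)=587, (29*16 - -6*4)=488, (-6*-23 - -20*16)=458; twice the area = |1533| = 1533; area = 1533/2; answer 1533/2
Step 2: Y1 = 1533/2; threaded value p + q = 1535; w = -3; 5*(-3)^3 - 7*(-3)^2 - 7*(-3)^1 + 3 = (-135) + (-63) + (21) + (3) = -174; answer -174

-174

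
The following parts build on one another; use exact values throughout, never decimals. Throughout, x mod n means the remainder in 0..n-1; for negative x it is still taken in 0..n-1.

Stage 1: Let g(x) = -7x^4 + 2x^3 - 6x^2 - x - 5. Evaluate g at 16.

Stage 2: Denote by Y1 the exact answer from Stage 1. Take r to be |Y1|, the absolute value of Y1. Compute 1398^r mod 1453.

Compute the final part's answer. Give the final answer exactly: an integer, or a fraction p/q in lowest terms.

1375

Stage 1: -7*(16)^4 + 2*(16)^3 - 6*(16)^2 - 1*(16)^1 - 5 = (-458752) + (8192) + (-1536) + (-16) + (-5) = -452117; answer -452117
Stage 2: Y1 = -452117; r = 452117; squarings mod 1453: 1398^1=1398, 1398^2=119, 1398^4=1084, 1398^8=1032, 1398^16=1428, 1398^32=625, 1398^64=1221, 1398^128=63, 1398^256=1063, 1398^512=988, 1398^1024=1181, 1398^2048=1334, 1398^4096=1084, 1398^8192=1032, 1398^16384=1428, 1398^32768=625, 1398^65536=1221, 1398^131072=63, 1398^262144=1063; 1398^452117 = 1398^1 * 1398^4 * 1398^16 * 1398^512 * 1398^1024 * 1398^8192 * 1398^16384 * 1398^32768 * 1398^131072 * 1398^262144 = 1375 (mod 1453); answer 1375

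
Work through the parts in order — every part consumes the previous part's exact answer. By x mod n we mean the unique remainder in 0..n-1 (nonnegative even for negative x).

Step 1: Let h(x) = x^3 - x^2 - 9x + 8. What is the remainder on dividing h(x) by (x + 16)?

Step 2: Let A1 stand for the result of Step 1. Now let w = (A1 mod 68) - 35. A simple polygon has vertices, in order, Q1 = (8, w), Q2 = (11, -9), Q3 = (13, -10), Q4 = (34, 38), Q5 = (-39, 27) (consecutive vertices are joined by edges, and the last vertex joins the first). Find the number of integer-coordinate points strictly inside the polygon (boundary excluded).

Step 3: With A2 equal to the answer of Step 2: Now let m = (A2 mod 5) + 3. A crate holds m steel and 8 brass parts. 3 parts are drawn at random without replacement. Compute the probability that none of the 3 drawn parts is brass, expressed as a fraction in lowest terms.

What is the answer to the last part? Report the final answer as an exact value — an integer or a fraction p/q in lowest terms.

Step 1: remainder = value at the root: 1*(-16)^3 - 1*(-16)^2 - 9*(-16)^1 + 8 = (-4096) + (-256) + (144) + (8) = -4200; answer -4200
Step 2: A1 = -4200; w = -19; cross terms: (8*-9 - 11*-19)=137, (11*-10 - 13*-9)=7, (13*38 - 34*-10)=834, (34*27 - -39*38)=2400, (-39*-19 - 8*27)=525; twice the area = |3903| = 3903; area = 3903/2; boundary points = 1 + 1 + 3 + 1 + 1 = 7; strictly interior points = area - boundary/2 + 1 = 1949; answer 1949
Step 3: A2 = 1949; m = 7; total draws C(15,3) = 455; favorable C(7,3) = 35; P = 1/13; answer 1/13

1/13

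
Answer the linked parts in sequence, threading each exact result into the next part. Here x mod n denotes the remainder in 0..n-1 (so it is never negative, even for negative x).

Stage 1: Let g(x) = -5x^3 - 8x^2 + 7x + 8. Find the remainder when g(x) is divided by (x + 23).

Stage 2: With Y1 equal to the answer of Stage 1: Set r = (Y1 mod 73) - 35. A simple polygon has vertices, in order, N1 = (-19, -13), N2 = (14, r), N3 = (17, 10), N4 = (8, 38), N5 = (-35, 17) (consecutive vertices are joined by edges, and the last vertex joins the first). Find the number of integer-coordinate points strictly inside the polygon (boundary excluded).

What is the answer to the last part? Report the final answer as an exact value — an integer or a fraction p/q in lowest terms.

1815

Stage 1: remainder = value at the root: -5*(-23)^3 - 8*(-23)^2 + 7*(-23)^1 + 8 = (60835) + (-4232) + (-161) + (8) = 56450; answer 56450
Stage 2: Y1 = 56450; r = -14; cross terms: (-19*-14 - 14*-13)=448, (14*10 - 17*-14)=378, (17*38 - 8*10)=566, (8*17 - -35*38)=1466, (-35*-13 - -19*17)=778; twice the area = |3636| = 3636; area = 1818; boundary points = 1 + 3 + 1 + 1 + 2 = 8; strictly interior points = area - boundary/2 + 1 = 1815; answer 1815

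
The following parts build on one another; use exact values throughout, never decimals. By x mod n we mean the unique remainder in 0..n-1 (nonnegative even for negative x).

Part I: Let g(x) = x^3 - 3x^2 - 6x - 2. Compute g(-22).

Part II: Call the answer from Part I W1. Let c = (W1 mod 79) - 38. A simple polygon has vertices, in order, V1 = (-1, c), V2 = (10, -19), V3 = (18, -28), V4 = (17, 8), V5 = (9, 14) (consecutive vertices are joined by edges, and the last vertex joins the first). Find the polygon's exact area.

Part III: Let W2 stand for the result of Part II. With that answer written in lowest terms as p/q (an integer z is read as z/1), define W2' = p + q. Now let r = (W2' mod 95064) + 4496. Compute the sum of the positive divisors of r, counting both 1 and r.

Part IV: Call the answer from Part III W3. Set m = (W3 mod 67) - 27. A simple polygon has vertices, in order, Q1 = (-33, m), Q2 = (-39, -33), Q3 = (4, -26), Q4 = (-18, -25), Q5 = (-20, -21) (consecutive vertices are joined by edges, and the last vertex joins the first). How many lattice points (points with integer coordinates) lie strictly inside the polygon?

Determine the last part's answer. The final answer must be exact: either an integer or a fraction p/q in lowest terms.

Part I: 1*(-22)^3 - 3*(-22)^2 - 6*(-22)^1 - 2 = (-10648) + (-1452) + (132) + (-2) = -11970; answer -11970
Part II: W1 = -11970; c = 0; cross terms: (-1*-19 - 10*0)=19, (10*-28 - 18*-19)=62, (18*8 - 17*-28)=620, (17*14 - 9*8)=166, (9*0 - -1*14)=14; twice the area = |881| = 881; area = 881/2; answer 881/2
Part III: W2 = 881/2; threaded value p + q = 883; r = 5379; 5379 = 3 * 11 * 163; sigma = (1 + 3) * (1 + 11) * (1 + 163) = 4 * 12 * 164 = 7872; answer 7872
Part IV: W3 = 7872; m = 6; cross terms: (-33*-33 - -39*6)=1323, (-39*-26 - 4*-33)=1146, (4*-25 - -18*-26)=-568, (-18*-21 - -20*-25)=-122, (-20*6 - -33*-21)=-813; twice the area = |966| = 966; area = 483; boundary points = 3 + 1 + 1 + 2 + 1 = 8; strictly interior points = area - boundary/2 + 1 = 480; answer 480

480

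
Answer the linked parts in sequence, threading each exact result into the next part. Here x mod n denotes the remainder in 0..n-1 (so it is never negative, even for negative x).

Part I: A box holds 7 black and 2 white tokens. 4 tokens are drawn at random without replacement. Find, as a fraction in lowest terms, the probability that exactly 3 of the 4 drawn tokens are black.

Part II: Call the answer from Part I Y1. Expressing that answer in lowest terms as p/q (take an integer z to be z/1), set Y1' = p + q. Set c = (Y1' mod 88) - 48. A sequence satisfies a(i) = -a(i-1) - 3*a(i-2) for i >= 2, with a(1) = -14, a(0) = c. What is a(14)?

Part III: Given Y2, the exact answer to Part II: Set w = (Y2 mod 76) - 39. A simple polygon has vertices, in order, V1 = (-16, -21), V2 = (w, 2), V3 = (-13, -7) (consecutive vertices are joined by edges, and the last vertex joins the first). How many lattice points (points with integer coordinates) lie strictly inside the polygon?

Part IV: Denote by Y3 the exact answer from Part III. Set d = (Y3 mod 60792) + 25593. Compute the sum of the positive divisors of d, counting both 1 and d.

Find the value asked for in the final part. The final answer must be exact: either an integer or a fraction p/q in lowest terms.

Part I: total draws C(9,4) = 126; favorable C(7,3)*C(2,1) = 70; P = 5/9; answer 5/9
Part II: Y1 = 5/9; threaded value p + q = 14; c = -34; a(2) = -1*(-14) - 3*(-34) = 116; iterating: a(2)=116, a(3)=-74, a(4)=-274, a(5)=496, a(6)=326, a(7)=-1814, a(8)=836, a(9)=4606, a(10)=-7114, a(11)=-6704, a(12)=28046, a(13)=-7934, a(14)=-76204; answer -76204
Part III: Y2 = -76204; w = -15; cross terms: (-16*2 - -15*-21)=-347, (-15*-7 - -13*2)=131, (-13*-21 - -16*-7)=161; twice the area = |-55| = 55; area = 55/2; boundary points = 1 + 1 + 1 = 3; strictly interior points = area - boundary/2 + 1 = 27; answer 27
Part IV: Y3 = 27; d = 25620; 25620 = 2^2 * 3 * 5 * 7 * 61; sigma = (1 + 2 + 4) * (1 + 3) * (1 + 5) * (1 + 7) * (1 + 61) = 7 * 4 * 6 * 8 * 62 = 83328; answer 83328

83328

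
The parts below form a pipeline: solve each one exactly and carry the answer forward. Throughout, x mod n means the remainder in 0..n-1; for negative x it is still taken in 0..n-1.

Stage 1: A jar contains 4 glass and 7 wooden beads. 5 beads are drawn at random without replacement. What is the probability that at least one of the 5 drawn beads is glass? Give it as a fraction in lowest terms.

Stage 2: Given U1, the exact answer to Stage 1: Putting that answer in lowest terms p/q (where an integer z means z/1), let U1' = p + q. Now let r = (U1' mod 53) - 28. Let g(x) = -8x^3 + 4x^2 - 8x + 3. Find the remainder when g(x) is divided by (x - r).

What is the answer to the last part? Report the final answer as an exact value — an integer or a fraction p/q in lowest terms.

-26217

Stage 1: total draws C(11,5) = 462; complement C(7,5) = 21; favorable 462 - 21 = 441; P = 21/22; answer 21/22
Stage 2: U1 = 21/22; threaded value p + q = 43; r = 15; remainder = value at the root: -8*(15)^3 + 4*(15)^2 - 8*(15)^1 + 3 = (-27000) + (900) + (-120) + (3) = -26217; answer -26217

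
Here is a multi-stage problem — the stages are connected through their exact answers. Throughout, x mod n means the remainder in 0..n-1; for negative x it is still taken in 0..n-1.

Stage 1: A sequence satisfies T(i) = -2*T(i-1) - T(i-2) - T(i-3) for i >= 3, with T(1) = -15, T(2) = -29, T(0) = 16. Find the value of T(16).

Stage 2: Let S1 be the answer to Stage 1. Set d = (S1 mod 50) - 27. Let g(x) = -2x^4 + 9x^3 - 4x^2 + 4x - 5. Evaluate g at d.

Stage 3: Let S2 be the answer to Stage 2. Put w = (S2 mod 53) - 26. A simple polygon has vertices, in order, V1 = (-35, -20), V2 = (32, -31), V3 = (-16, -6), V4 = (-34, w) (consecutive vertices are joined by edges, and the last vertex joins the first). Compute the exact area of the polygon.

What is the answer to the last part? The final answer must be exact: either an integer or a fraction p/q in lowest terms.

Stage 1: T(3) = -2*(-29) - 1*(-15) - 1*(16) = 57; iterating: T(3)=57, T(4)=-70, T(5)=112, T(6)=-211, T(7)=380, T(8)=-661, T(9)=1153, T(10)=-2025, T(11)=3558, T(12)=-6244, T(13)=10955, T(14)=-19224, T(15)=33737, T(16)=-59205; answer -59205
Stage 2: S1 = -59205; d = 18; -2*(18)^4 + 9*(18)^3 - 4*(18)^2 + 4*(18)^1 - 5 = (-209952) + (52488) + (-1296) + (72) + (-5) = -158693; answer -158693
Stage 3: S2 = -158693; w = 16; cross terms: (-35*-31 - 32*-20)=1725, (32*-6 - -16*-31)=-688, (-16*16 - -34*-6)=-460, (-34*-20 - -35*16)=1240; twice the area = |1817| = 1817; area = 1817/2; answer 1817/2

1817/2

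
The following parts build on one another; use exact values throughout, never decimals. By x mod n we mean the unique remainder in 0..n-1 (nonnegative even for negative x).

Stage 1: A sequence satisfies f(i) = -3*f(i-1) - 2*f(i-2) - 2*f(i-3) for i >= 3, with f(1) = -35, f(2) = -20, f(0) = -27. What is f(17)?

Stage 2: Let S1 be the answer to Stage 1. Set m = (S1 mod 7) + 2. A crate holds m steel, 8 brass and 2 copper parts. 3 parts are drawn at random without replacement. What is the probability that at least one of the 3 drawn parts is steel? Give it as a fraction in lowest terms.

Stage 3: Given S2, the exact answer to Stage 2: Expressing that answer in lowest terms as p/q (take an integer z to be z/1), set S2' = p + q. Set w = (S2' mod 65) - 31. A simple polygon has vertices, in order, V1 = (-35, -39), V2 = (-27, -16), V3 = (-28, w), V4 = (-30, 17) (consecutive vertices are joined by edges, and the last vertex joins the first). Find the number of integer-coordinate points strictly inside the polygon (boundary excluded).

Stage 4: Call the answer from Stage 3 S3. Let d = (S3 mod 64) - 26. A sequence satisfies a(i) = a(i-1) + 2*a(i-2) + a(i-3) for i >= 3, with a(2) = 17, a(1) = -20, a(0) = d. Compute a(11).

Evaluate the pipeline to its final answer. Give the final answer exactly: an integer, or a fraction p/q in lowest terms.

-4653

Stage 1: f(3) = -3*(-20) - 2*(-35) - 2*(-27) = 184; iterating: f(3)=184, f(4)=-442, f(5)=998, f(6)=-2478, f(7)=6322, f(8)=-16006, f(9)=40330, f(10)=-101622, f(11)=256218, f(12)=-646070, f(13)=1629018, f(14)=-4107350, f(15)=10356154, f(16)=-26111798, f(17)=65837786; answer 65837786
Stage 2: S1 = 65837786; m = 2; total draws C(12,3) = 220; complement C(10,3) = 120; favorable 220 - 120 = 100; P = 5/11; answer 5/11
Stage 3: S2 = 5/11; threaded value p + q = 16; w = -15; cross terms: (-35*-16 - -27*-39)=-493, (-27*-15 - -28*-16)=-43, (-28*17 - -30*-15)=-926, (-30*-39 - -35*17)=1765; twice the area = |303| = 303; area = 303/2; boundary points = 1 + 1 + 2 + 1 = 5; strictly interior points = area - boundary/2 + 1 = 150; answer 150
Stage 4: S3 = 150; d = -4; a(3) = 1*(17) + 2*(-20) + 1*(-4) = -27; iterating: a(3)=-27, a(4)=-13, a(5)=-50, a(6)=-103, a(7)=-216, a(8)=-472, a(9)=-1007, a(10)=-2167, a(11)=-4653; answer -4653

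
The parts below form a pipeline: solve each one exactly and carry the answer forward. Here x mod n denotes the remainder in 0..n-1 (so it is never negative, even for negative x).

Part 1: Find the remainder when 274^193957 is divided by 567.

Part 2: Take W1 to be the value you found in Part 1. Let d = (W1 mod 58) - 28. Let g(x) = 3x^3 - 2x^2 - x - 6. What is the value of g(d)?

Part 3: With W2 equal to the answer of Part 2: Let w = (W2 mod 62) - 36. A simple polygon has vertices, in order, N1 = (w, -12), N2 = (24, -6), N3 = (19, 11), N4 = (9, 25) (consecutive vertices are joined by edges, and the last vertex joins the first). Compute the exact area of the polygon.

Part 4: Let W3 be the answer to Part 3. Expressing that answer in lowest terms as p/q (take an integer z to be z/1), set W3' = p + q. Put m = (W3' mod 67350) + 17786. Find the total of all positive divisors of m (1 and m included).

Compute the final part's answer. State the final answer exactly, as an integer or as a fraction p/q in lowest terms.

36024

Part 1: squarings mod 567: 274^1=274, 274^2=232, 274^4=526, 274^8=547, 274^16=400, 274^32=106, 274^64=463, 274^128=43, 274^256=148, 274^512=358, 274^1024=22, 274^2048=484, 274^4096=85, 274^8192=421, 274^16384=337, 274^32768=169, 274^65536=211, 274^131072=295; 274^193957 = 274^1 * 274^4 * 274^32 * 274^128 * 274^256 * 274^1024 * 274^4096 * 274^8192 * 274^16384 * 274^32768 * 274^131072 = 400 (mod 567); answer 400
Part 2: W1 = 400; d = 24; 3*(24)^3 - 2*(24)^2 - 1*(24)^1 - 6 = (41472) + (-1152) + (-24) + (-6) = 40290; answer 40290
Part 3: W2 = 40290; w = 16; cross terms: (16*-6 - 24*-12)=192, (24*11 - 19*-6)=378, (19*25 - 9*11)=376, (9*-12 - 16*25)=-508; twice the area = |438| = 438; area = 219; answer 219
Part 4: W3 = 219; threaded value p + q = 220; m = 18006; 18006 = 2 * 3 * 3001; sigma = (1 + 2) * (1 + 3) * (1 + 3001) = 3 * 4 * 3002 = 36024; answer 36024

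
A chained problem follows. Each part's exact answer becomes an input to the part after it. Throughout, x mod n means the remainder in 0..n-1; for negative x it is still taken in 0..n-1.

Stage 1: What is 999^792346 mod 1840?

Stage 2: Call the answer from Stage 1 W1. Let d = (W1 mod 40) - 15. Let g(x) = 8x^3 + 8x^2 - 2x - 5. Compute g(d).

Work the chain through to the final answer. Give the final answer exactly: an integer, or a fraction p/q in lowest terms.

-20361

Stage 1: squarings mod 1840: 999^1=999, 999^2=721, 999^4=961, 999^8=1681, 999^16=1361, 999^32=1281, 999^64=1521, 999^128=561, 999^256=81, 999^512=1041, 999^1024=1761, 999^2048=721, 999^4096=961, 999^8192=1681, 999^16384=1361, 999^32768=1281, 999^65536=1521, 999^131072=561, 999^262144=81, 999^524288=1041; 999^792346 = 999^2 * 999^8 * 999^16 * 999^256 * 999^512 * 999^1024 * 999^4096 * 999^262144 * 999^524288 = 1361 (mod 1840); answer 1361
Stage 2: W1 = 1361; d = -14; 8*(-14)^3 + 8*(-14)^2 - 2*(-14)^1 - 5 = (-21952) + (1568) + (28) + (-5) = -20361; answer -20361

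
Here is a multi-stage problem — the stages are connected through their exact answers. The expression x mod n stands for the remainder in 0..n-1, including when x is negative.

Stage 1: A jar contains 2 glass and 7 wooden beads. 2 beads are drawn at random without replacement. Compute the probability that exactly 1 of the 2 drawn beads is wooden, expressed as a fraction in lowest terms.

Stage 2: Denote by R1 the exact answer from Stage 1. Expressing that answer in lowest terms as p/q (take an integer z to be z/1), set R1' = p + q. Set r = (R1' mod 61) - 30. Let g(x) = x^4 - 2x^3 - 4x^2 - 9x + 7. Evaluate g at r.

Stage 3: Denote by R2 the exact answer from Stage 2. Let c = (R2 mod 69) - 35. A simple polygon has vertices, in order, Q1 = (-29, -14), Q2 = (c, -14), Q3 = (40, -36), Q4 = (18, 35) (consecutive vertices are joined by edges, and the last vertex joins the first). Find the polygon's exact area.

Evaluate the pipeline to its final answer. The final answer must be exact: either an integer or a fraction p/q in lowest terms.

Stage 1: total draws C(9,2) = 36; favorable C(7,1)*C(2,1) = 14; P = 7/18; answer 7/18
Stage 2: R1 = 7/18; threaded value p + q = 25; r = -5; 1*(-5)^4 - 2*(-5)^3 - 4*(-5)^2 - 9*(-5)^1 + 7 = (625) + (250) + (-100) + (45) + (7) = 827; answer 827
Stage 3: R2 = 827; c = 33; cross terms: (-29*-14 - 33*-14)=868, (33*-36 - 40*-14)=-628, (40*35 - 18*-36)=2048, (18*-14 - -29*35)=763; twice the area = |3051| = 3051; area = 3051/2; answer 3051/2

3051/2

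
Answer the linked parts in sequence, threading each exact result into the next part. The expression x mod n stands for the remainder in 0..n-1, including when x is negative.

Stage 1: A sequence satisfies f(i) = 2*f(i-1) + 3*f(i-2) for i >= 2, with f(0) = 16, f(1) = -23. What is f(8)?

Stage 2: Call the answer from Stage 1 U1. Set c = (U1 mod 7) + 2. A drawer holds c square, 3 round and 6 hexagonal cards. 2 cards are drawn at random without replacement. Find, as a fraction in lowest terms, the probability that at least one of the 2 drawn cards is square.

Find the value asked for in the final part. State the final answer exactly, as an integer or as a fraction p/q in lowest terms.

7/13

Stage 1: f(2) = 2*(-23) + 3*(16) = 2; iterating: f(2)=2, f(3)=-65, f(4)=-124, f(5)=-443, f(6)=-1258, f(7)=-3845, f(8)=-11464; answer -11464
Stage 2: U1 = -11464; c = 4; total draws C(13,2) = 78; complement C(9,2) = 36; favorable 78 - 36 = 42; P = 7/13; answer 7/13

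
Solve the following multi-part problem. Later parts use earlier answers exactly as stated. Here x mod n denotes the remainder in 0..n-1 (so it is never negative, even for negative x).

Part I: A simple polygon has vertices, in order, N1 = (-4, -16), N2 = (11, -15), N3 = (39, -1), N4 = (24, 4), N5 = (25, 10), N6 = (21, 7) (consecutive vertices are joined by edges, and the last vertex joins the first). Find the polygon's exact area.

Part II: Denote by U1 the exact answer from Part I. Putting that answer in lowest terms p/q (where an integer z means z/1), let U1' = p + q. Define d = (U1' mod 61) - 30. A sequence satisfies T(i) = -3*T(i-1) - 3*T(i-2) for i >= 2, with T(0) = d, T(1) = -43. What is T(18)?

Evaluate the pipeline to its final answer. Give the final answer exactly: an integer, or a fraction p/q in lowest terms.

Part I: cross terms: (-4*-15 - 11*-16)=236, (11*-1 - 39*-15)=574, (39*4 - 24*-1)=180, (24*10 - 25*4)=140, (25*7 - 21*10)=-35, (21*-16 - -4*7)=-308; twice the area = |787| = 787; area = 787/2; answer 787/2
Part II: U1 = 787/2; threaded value p + q = 789; d = 27; T(2) = -3*(-43) - 3*(27) = 48; iterating: T(2)=48, T(3)=-15, T(4)=-99, T(5)=342, T(6)=-729, T(7)=1161, T(8)=-1296, T(9)=405, T(10)=2673, T(11)=-9234, T(12)=19683, T(13)=-31347, T(14)=34992, T(15)=-10935, T(16)=-72171, T(17)=249318, T(18)=-531441; answer -531441

-531441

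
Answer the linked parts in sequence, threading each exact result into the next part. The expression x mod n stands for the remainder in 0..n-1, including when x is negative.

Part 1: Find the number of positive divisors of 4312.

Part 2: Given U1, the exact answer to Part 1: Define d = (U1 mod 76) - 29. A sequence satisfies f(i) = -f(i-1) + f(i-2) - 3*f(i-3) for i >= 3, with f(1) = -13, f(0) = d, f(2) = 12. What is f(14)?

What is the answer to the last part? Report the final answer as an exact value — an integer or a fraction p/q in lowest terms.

93354

Part 1: 4312 = 2^3 * 7^2 * 11; number of divisors = (3+1) * (2+1) * (1+1) = 24; answer 24
Part 2: U1 = 24; d = -5; f(3) = -1*(12) + 1*(-13) - 3*(-5) = -10; iterating: f(3)=-10, f(4)=61, f(5)=-107, f(6)=198, f(7)=-488, f(8)=1007, f(9)=-2089, f(10)=4560, f(11)=-9670, f(12)=20497, f(13)=-43847, f(14)=93354; answer 93354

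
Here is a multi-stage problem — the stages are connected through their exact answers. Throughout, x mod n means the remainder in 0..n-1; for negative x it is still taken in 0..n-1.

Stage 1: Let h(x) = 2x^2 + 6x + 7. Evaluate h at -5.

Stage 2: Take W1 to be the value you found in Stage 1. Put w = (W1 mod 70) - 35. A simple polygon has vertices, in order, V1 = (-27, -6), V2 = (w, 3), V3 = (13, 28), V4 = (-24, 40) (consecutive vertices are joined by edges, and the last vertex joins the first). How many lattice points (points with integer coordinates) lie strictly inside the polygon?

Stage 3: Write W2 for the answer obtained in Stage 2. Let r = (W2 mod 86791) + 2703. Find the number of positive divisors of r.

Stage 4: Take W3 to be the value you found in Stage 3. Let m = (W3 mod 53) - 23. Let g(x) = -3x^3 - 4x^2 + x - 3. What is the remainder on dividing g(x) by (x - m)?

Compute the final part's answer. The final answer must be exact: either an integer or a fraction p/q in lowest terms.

9207

Stage 1: 2*(-5)^2 + 6*(-5)^1 + 7 = (50) + (-30) + (7) = 27; answer 27
Stage 2: W1 = 27; w = -8; cross terms: (-27*3 - -8*-6)=-129, (-8*28 - 13*3)=-263, (13*40 - -24*28)=1192, (-24*-6 - -27*40)=1224; twice the area = |2024| = 2024; area = 1012; boundary points = 1 + 1 + 1 + 1 = 4; strictly interior points = area - boundary/2 + 1 = 1011; answer 1011
Stage 3: W2 = 1011; r = 3714; 3714 = 2 * 3 * 619; number of divisors = (1+1) * (1+1) * (1+1) = 8; answer 8
Stage 4: W3 = 8; m = -15; remainder = value at the root: -3*(-15)^3 - 4*(-15)^2 + 1*(-15)^1 - 3 = (10125) + (-900) + (-15) + (-3) = 9207; answer 9207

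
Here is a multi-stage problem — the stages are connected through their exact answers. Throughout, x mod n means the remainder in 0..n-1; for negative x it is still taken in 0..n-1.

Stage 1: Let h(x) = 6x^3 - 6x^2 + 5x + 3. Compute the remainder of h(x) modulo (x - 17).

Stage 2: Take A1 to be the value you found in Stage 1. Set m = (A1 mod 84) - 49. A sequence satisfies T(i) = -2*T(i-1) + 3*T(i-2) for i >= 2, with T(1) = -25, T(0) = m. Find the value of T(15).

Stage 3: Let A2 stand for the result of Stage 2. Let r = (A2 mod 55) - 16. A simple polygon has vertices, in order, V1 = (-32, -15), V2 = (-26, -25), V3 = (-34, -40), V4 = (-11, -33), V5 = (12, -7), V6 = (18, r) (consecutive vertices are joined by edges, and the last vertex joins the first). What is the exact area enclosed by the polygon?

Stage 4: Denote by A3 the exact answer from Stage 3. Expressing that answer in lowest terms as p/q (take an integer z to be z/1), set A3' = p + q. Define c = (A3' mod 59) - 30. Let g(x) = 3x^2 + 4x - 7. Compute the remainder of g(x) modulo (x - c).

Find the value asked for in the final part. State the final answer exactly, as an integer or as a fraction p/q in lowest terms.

1917

Stage 1: remainder = value at the root: 6*(17)^3 - 6*(17)^2 + 5*(17)^1 + 3 = (29478) + (-1734) + (85) + (3) = 27832; answer 27832
Stage 2: A1 = 27832; m = -21; T(2) = -2*(-25) + 3*(-21) = -13; iterating: T(2)=-13, T(3)=-49, T(4)=59, T(5)=-265, T(6)=707, T(7)=-2209, T(8)=6539, T(9)=-19705, T(10)=59027, T(11)=-177169, T(12)=531419, T(13)=-1594345, T(14)=4782947, T(15)=-14348929; answer -14348929
Stage 3: A2 = -14348929; r = 5; cross terms: (-32*-25 - -26*-15)=410, (-26*-40 - -34*-25)=190, (-34*-33 - -11*-40)=682, (-11*-7 - 12*-33)=473, (12*5 - 18*-7)=186, (18*-15 - -32*5)=-110; twice the area = |1831| = 1831; area = 1831/2; answer 1831/2
Stage 4: A3 = 1831/2; threaded value p + q = 1833; c = -26; remainder = value at the root: 3*(-26)^2 + 4*(-26)^1 - 7 = (2028) + (-104) + (-7) = 1917; answer 1917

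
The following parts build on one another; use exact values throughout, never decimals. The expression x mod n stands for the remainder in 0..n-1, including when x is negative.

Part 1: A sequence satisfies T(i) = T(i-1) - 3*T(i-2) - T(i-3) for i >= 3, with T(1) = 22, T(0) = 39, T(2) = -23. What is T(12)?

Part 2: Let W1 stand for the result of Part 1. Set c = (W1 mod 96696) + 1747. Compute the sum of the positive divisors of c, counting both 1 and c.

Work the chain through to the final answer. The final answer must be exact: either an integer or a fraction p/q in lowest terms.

Part 1: T(3) = 1*(-23) - 3*(22) - 1*(39) = -128; iterating: T(3)=-128, T(4)=-81, T(5)=326, T(6)=697, T(7)=-200, T(8)=-2617, T(9)=-2714, T(10)=5337, T(11)=16096, T(12)=2799; answer 2799
Part 2: W1 = 2799; c = 4546; 4546 = 2 * 2273; sigma = (1 + 2) * (1 + 2273) = 3 * 2274 = 6822; answer 6822

6822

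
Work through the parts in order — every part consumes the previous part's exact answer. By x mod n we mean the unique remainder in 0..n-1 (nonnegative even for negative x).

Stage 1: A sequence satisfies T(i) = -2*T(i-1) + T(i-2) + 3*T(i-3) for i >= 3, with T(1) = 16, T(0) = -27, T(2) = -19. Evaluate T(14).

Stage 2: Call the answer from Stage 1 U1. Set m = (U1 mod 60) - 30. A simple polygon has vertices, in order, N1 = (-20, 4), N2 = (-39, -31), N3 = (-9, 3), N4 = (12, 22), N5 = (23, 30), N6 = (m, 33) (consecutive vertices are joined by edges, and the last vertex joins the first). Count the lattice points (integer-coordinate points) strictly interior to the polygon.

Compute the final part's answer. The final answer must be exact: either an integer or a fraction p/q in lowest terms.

Stage 1: T(3) = -2*(-19) + 1*(16) + 3*(-27) = -27; iterating: T(3)=-27, T(4)=83, T(5)=-250, T(6)=502, T(7)=-1005, T(8)=1762, T(9)=-3023, T(10)=4793, T(11)=-7323, T(12)=10370, T(13)=-13684, T(14)=15769; answer 15769
Stage 2: U1 = 15769; m = 19; cross terms: (-20*-31 - -39*4)=776, (-39*3 - -9*-31)=-396, (-9*22 - 12*3)=-234, (12*30 - 23*22)=-146, (23*33 - 19*30)=189, (19*4 - -20*33)=736; twice the area = |925| = 925; area = 925/2; boundary points = 1 + 2 + 1 + 1 + 1 + 1 = 7; strictly interior points = area - boundary/2 + 1 = 460; answer 460

460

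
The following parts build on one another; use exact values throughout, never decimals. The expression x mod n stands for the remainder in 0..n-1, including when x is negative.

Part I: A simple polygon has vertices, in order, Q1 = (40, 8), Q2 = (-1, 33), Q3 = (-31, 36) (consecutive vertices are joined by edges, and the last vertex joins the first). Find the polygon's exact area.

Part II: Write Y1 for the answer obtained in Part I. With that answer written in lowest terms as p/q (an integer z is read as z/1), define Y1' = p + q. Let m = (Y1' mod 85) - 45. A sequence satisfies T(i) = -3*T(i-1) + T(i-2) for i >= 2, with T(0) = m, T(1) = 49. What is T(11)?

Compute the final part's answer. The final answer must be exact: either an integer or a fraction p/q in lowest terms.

7403776

Part I: cross terms: (40*33 - -1*8)=1328, (-1*36 - -31*33)=987, (-31*8 - 40*36)=-1688; twice the area = |627| = 627; area = 627/2; answer 627/2
Part II: Y1 = 627/2; threaded value p + q = 629; m = -11; T(2) = -3*(49) + 1*(-11) = -158; iterating: T(2)=-158, T(3)=523, T(4)=-1727, T(5)=5704, T(6)=-18839, T(7)=62221, T(8)=-205502, T(9)=678727, T(10)=-2241683, T(11)=7403776; answer 7403776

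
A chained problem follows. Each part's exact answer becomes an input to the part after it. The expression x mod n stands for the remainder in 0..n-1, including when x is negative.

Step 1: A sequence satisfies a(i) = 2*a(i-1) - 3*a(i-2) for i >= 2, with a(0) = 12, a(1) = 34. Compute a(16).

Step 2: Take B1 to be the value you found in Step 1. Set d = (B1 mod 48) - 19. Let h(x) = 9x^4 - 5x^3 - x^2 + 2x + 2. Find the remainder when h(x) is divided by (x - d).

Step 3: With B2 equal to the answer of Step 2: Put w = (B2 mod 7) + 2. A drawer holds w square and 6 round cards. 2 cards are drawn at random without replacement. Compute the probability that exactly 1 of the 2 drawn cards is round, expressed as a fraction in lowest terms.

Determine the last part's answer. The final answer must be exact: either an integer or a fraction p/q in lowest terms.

6/11

Step 1: a(2) = 2*(34) - 3*(12) = 32; iterating: a(2)=32, a(3)=-38, a(4)=-172, a(5)=-230, a(6)=56, a(7)=802, a(8)=1436, a(9)=466, a(10)=-3376, a(11)=-8150, a(12)=-6172, a(13)=12106, a(14)=42728, a(15)=49138, a(16)=-29908; answer -29908
Step 2: B1 = -29908; d = 25; remainder = value at the root: 9*(25)^4 - 5*(25)^3 - 1*(25)^2 + 2*(25)^1 + 2 = (3515625) + (-78125) + (-625) + (50) + (2) = 3436927; answer 3436927
Step 3: B2 = 3436927; w = 6; total draws C(12,2) = 66; favorable C(6,1)*C(6,1) = 36; P = 6/11; answer 6/11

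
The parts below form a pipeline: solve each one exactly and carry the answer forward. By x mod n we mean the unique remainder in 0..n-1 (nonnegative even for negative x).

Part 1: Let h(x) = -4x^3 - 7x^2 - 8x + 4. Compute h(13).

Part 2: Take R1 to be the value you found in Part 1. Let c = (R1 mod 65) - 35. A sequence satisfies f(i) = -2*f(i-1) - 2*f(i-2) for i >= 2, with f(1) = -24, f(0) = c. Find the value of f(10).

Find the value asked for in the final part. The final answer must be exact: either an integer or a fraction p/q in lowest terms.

1760

Part 1: -4*(13)^3 - 7*(13)^2 - 8*(13)^1 + 4 = (-8788) + (-1183) + (-104) + (4) = -10071; answer -10071
Part 2: R1 = -10071; c = -31; f(2) = -2*(-24) - 2*(-31) = 110; iterating: f(2)=110, f(3)=-172, f(4)=124, f(5)=96, f(6)=-440, f(7)=688, f(8)=-496, f(9)=-384, f(10)=1760; answer 1760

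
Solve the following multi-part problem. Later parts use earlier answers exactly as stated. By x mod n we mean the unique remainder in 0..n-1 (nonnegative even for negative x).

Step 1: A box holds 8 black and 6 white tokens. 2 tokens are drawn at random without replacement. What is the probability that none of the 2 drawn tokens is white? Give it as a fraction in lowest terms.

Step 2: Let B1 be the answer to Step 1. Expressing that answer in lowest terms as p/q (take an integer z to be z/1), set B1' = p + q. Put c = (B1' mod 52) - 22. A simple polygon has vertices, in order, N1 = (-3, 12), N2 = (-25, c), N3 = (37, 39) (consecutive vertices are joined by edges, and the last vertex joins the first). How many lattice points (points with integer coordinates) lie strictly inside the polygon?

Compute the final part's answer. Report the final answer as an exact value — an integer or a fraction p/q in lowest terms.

Step 1: total draws C(14,2) = 91; favorable C(8,2) = 28; P = 4/13; answer 4/13
Step 2: B1 = 4/13; threaded value p + q = 17; c = -5; cross terms: (-3*-5 - -25*12)=315, (-25*39 - 37*-5)=-790, (37*12 - -3*39)=561; twice the area = |86| = 86; area = 43; boundary points = 1 + 2 + 1 = 4; strictly interior points = area - boundary/2 + 1 = 42; answer 42

42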